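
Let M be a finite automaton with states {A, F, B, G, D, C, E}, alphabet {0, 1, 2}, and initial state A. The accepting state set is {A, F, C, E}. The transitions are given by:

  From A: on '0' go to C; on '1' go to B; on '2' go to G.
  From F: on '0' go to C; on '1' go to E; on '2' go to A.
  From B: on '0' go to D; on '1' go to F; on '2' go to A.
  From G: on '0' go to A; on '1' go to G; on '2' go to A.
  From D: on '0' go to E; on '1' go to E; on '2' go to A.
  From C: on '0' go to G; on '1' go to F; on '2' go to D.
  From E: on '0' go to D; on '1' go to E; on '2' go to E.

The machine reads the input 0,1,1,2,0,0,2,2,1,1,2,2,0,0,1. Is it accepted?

Yes

A → C → F → E → E → D → E → E → E → E → E → E → E → D → E → E
End state E is accepting.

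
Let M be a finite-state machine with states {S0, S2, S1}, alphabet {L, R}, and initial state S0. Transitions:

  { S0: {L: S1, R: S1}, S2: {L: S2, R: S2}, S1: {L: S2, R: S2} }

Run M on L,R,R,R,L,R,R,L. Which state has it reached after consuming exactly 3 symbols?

S2

start at S0
read 'L': S0 → S1
read 'R': S1 → S2
read 'R': S2 → S2
After 3 symbols: S2.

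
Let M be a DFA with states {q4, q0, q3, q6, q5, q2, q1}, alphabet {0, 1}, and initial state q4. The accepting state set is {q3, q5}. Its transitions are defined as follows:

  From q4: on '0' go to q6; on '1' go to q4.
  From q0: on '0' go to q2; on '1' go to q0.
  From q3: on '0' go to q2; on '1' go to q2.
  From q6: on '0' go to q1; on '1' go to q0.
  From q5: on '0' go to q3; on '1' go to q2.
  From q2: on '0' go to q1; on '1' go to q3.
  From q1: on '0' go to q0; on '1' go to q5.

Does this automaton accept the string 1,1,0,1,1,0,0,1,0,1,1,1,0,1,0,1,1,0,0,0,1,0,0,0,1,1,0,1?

Yes

Trace: q4 -1-> q4 -1-> q4 -0-> q6 -1-> q0 -1-> q0 -0-> q2 -0-> q1 -1-> q5 -0-> q3 -1-> q2 -1-> q3 -1-> q2 -0-> q1 -1-> q5 -0-> q3 -1-> q2 -1-> q3 -0-> q2 -0-> q1 -0-> q0 -1-> q0 -0-> q2 -0-> q1 -0-> q0 -1-> q0 -1-> q0 -0-> q2 -1-> q3
End state q3 is accepting.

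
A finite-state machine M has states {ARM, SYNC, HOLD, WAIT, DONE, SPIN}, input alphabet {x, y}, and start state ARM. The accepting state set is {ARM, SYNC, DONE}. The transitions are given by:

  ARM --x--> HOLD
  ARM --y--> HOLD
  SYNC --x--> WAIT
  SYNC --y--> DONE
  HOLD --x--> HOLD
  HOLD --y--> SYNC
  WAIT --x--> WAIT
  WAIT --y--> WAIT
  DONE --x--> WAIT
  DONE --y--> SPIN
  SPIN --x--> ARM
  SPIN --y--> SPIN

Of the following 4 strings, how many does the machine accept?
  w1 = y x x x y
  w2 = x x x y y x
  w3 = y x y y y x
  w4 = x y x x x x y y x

2

w1: Trace: ARM -y-> HOLD -x-> HOLD -x-> HOLD -x-> HOLD -y-> SYNC  → end SYNC, accepted
w2: Trace: ARM -x-> HOLD -x-> HOLD -x-> HOLD -y-> SYNC -y-> DONE -x-> WAIT  → end WAIT, rejected
w3: Trace: ARM -y-> HOLD -x-> HOLD -y-> SYNC -y-> DONE -y-> SPIN -x-> ARM  → end ARM, accepted
w4: Trace: ARM -x-> HOLD -y-> SYNC -x-> WAIT -x-> WAIT -x-> WAIT -x-> WAIT -y-> WAIT -y-> WAIT -x-> WAIT  → end WAIT, rejected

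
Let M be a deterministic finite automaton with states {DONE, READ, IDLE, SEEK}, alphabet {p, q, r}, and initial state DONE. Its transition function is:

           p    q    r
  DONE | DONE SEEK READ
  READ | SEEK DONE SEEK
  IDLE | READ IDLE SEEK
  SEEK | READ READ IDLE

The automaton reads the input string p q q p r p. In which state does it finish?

DONE → DONE → SEEK → READ → SEEK → IDLE → READ

READ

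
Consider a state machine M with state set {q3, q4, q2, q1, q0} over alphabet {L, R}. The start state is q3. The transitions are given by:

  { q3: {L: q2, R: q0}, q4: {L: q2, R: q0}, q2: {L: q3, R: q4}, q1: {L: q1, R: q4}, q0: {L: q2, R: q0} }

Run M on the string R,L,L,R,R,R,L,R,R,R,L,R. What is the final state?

q4

start at q3
read 'R': q3 → q0
read 'L': q0 → q2
read 'L': q2 → q3
read 'R': q3 → q0
read 'R': q0 → q0
read 'R': q0 → q0
read 'L': q0 → q2
read 'R': q2 → q4
read 'R': q4 → q0
read 'R': q0 → q0
read 'L': q0 → q2
read 'R': q2 → q4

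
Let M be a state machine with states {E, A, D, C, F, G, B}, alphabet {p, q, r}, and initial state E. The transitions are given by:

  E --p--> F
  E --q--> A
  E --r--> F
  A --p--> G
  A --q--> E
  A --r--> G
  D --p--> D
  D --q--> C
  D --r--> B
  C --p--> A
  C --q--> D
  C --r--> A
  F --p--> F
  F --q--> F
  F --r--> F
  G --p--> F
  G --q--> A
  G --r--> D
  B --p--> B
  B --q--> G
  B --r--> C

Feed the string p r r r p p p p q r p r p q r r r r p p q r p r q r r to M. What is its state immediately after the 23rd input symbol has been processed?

Trace: E -p-> F -r-> F -r-> F -r-> F -p-> F -p-> F -p-> F -p-> F -q-> F -r-> F -p-> F -r-> F -p-> F -q-> F -r-> F -r-> F -r-> F -r-> F -p-> F -p-> F -q-> F -r-> F -p-> F
After 23 symbols: F.

F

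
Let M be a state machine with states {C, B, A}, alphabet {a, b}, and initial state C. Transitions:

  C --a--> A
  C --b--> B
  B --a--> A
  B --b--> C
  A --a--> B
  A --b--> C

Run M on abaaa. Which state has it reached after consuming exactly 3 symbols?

A

C → A → C → A
After 3 symbols: A.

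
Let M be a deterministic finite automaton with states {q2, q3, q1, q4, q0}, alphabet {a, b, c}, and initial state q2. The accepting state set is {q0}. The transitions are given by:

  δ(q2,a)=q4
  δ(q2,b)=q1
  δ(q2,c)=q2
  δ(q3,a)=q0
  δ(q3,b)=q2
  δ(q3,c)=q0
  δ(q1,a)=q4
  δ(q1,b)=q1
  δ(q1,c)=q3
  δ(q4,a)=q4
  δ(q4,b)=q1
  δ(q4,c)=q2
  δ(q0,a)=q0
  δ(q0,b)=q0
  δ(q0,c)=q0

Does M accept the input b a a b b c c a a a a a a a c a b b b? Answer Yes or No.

Trace: q2 -b-> q1 -a-> q4 -a-> q4 -b-> q1 -b-> q1 -c-> q3 -c-> q0 -a-> q0 -a-> q0 -a-> q0 -a-> q0 -a-> q0 -a-> q0 -a-> q0 -c-> q0 -a-> q0 -b-> q0 -b-> q0 -b-> q0
End state q0 is accepting.

Yes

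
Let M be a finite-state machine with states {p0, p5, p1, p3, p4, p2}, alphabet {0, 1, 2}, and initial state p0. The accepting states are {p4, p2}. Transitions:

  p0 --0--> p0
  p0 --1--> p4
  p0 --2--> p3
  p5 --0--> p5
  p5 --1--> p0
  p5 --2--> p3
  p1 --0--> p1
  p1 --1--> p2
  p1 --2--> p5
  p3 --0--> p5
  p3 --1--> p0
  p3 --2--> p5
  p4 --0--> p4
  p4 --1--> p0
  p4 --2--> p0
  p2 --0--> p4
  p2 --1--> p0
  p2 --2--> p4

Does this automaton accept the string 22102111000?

start at p0
read '2': p0 → p3
read '2': p3 → p5
read '1': p5 → p0
read '0': p0 → p0
read '2': p0 → p3
read '1': p3 → p0
read '1': p0 → p4
read '1': p4 → p0
read '0': p0 → p0
read '0': p0 → p0
read '0': p0 → p0
End state p0 is not accepting.

No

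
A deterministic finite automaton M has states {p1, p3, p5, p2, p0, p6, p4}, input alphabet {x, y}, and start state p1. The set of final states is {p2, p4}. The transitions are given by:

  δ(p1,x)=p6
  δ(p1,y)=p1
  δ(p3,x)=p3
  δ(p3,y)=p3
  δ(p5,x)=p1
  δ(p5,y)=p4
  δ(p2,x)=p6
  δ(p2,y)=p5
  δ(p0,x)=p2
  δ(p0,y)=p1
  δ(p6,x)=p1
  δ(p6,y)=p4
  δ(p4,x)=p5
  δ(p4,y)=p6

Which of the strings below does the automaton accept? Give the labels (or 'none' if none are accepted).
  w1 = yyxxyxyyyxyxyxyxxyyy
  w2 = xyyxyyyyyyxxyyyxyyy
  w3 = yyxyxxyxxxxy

w1:
  start at p1
  read 'y': p1 → p1
  read 'y': p1 → p1
  read 'x': p1 → p6
  read 'x': p6 → p1
  read 'y': p1 → p1
  read 'x': p1 → p6
  read 'y': p6 → p4
  read 'y': p4 → p6
  read 'y': p6 → p4
  read 'x': p4 → p5
  read 'y': p5 → p4
  read 'x': p4 → p5
  read 'y': p5 → p4
  read 'x': p4 → p5
  read 'y': p5 → p4
  read 'x': p4 → p5
  read 'x': p5 → p1
  read 'y': p1 → p1
  read 'y': p1 → p1
  read 'y': p1 → p1
  end p1, rejected
w2:
  start at p1
  read 'x': p1 → p6
  read 'y': p6 → p4
  read 'y': p4 → p6
  read 'x': p6 → p1
  read 'y': p1 → p1
  read 'y': p1 → p1
  read 'y': p1 → p1
  read 'y': p1 → p1
  read 'y': p1 → p1
  read 'y': p1 → p1
  read 'x': p1 → p6
  read 'x': p6 → p1
  read 'y': p1 → p1
  read 'y': p1 → p1
  read 'y': p1 → p1
  read 'x': p1 → p6
  read 'y': p6 → p4
  read 'y': p4 → p6
  read 'y': p6 → p4
  end p4, accepted
w3:
  start at p1
  read 'y': p1 → p1
  read 'y': p1 → p1
  read 'x': p1 → p6
  read 'y': p6 → p4
  read 'x': p4 → p5
  read 'x': p5 → p1
  read 'y': p1 → p1
  read 'x': p1 → p6
  read 'x': p6 → p1
  read 'x': p1 → p6
  read 'x': p6 → p1
  read 'y': p1 → p1
  end p1, rejected

w2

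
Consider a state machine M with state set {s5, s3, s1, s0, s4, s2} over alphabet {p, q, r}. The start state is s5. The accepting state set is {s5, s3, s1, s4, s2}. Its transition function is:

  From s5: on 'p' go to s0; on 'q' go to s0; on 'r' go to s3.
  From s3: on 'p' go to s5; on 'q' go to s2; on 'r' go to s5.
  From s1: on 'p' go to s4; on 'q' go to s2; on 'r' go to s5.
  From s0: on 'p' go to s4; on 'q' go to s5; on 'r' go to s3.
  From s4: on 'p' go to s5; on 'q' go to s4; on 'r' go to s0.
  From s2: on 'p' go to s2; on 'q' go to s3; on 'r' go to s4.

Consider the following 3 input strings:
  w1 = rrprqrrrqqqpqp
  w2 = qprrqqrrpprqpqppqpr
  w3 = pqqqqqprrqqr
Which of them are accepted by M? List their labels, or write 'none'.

w1: Trace: s5 -r-> s3 -r-> s5 -p-> s0 -r-> s3 -q-> s2 -r-> s4 -r-> s0 -r-> s3 -q-> s2 -q-> s3 -q-> s2 -p-> s2 -q-> s3 -p-> s5  → end s5, accepted
w2: Trace: s5 -q-> s0 -p-> s4 -r-> s0 -r-> s3 -q-> s2 -q-> s3 -r-> s5 -r-> s3 -p-> s5 -p-> s0 -r-> s3 -q-> s2 -p-> s2 -q-> s3 -p-> s5 -p-> s0 -q-> s5 -p-> s0 -r-> s3  → end s3, accepted
w3: Trace: s5 -p-> s0 -q-> s5 -q-> s0 -q-> s5 -q-> s0 -q-> s5 -p-> s0 -r-> s3 -r-> s5 -q-> s0 -q-> s5 -r-> s3  → end s3, accepted

w1, w2, w3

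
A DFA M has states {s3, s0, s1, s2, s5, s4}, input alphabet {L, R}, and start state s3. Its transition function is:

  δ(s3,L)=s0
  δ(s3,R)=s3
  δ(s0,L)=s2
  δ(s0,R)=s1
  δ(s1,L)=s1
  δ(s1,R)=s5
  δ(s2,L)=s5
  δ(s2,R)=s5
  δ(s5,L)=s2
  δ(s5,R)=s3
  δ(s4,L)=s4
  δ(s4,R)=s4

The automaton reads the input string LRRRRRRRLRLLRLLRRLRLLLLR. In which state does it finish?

start at s3
read 'L': s3 → s0
read 'R': s0 → s1
read 'R': s1 → s5
read 'R': s5 → s3
read 'R': s3 → s3
read 'R': s3 → s3
read 'R': s3 → s3
read 'R': s3 → s3
read 'L': s3 → s0
read 'R': s0 → s1
read 'L': s1 → s1
read 'L': s1 → s1
read 'R': s1 → s5
read 'L': s5 → s2
read 'L': s2 → s5
read 'R': s5 → s3
read 'R': s3 → s3
read 'L': s3 → s0
read 'R': s0 → s1
read 'L': s1 → s1
read 'L': s1 → s1
read 'L': s1 → s1
read 'L': s1 → s1
read 'R': s1 → s5

s5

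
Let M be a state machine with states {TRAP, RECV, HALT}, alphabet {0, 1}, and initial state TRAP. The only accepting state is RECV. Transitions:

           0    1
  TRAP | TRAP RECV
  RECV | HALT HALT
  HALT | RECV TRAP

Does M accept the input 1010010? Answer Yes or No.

start at TRAP
read '1': TRAP → RECV
read '0': RECV → HALT
read '1': HALT → TRAP
read '0': TRAP → TRAP
read '0': TRAP → TRAP
read '1': TRAP → RECV
read '0': RECV → HALT
End state HALT is not accepting.

No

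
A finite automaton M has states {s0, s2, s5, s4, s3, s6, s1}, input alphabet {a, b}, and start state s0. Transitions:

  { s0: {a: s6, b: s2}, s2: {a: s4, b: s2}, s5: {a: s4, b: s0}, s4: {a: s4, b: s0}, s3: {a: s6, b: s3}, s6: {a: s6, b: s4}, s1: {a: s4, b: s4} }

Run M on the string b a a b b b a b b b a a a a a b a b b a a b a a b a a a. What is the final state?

s6

start at s0
read 'b': s0 → s2
read 'a': s2 → s4
read 'a': s4 → s4
read 'b': s4 → s0
read 'b': s0 → s2
read 'b': s2 → s2
read 'a': s2 → s4
read 'b': s4 → s0
read 'b': s0 → s2
read 'b': s2 → s2
read 'a': s2 → s4
read 'a': s4 → s4
read 'a': s4 → s4
read 'a': s4 → s4
read 'a': s4 → s4
read 'b': s4 → s0
read 'a': s0 → s6
read 'b': s6 → s4
read 'b': s4 → s0
read 'a': s0 → s6
read 'a': s6 → s6
read 'b': s6 → s4
read 'a': s4 → s4
read 'a': s4 → s4
read 'b': s4 → s0
read 'a': s0 → s6
read 'a': s6 → s6
read 'a': s6 → s6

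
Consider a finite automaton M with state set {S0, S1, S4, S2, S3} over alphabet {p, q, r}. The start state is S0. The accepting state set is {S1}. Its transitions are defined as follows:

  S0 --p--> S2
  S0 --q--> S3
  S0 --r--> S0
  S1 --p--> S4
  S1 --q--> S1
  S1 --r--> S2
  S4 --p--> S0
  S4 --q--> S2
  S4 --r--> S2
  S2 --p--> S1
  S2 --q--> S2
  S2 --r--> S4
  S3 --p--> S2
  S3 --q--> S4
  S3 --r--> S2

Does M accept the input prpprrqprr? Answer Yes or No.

No

S0 → S2 → S4 → S0 → S2 → S4 → S2 → S2 → S1 → S2 → S4
End state S4 is not accepting.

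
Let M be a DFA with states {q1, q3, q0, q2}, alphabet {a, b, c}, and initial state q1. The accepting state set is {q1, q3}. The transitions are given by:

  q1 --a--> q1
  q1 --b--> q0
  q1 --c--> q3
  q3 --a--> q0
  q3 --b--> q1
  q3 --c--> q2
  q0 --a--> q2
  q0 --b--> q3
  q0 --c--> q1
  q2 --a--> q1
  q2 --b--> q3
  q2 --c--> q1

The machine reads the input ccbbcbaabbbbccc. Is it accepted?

q1 → q3 → q2 → q3 → q1 → q3 → q1 → q1 → q1 → q0 → q3 → q1 → q0 → q1 → q3 → q2
End state q2 is not accepting.

No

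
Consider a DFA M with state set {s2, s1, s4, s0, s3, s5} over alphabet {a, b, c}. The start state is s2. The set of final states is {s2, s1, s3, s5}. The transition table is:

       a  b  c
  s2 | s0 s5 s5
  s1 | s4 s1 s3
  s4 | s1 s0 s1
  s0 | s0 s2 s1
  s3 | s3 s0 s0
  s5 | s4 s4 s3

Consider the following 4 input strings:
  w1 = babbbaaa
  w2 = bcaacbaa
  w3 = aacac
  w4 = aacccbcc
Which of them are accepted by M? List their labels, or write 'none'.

w1: Trace: s2 -b-> s5 -a-> s4 -b-> s0 -b-> s2 -b-> s5 -a-> s4 -a-> s1 -a-> s4  → end s4, rejected
w2: Trace: s2 -b-> s5 -c-> s3 -a-> s3 -a-> s3 -c-> s0 -b-> s2 -a-> s0 -a-> s0  → end s0, rejected
w3: Trace: s2 -a-> s0 -a-> s0 -c-> s1 -a-> s4 -c-> s1  → end s1, accepted
w4: Trace: s2 -a-> s0 -a-> s0 -c-> s1 -c-> s3 -c-> s0 -b-> s2 -c-> s5 -c-> s3  → end s3, accepted

w3, w4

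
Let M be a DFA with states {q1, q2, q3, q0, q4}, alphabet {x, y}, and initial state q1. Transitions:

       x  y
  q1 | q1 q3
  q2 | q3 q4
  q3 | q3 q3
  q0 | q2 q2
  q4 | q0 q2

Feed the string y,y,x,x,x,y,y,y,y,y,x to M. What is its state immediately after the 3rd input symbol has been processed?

q3

start at q1
read 'y': q1 → q3
read 'y': q3 → q3
read 'x': q3 → q3
After 3 symbols: q3.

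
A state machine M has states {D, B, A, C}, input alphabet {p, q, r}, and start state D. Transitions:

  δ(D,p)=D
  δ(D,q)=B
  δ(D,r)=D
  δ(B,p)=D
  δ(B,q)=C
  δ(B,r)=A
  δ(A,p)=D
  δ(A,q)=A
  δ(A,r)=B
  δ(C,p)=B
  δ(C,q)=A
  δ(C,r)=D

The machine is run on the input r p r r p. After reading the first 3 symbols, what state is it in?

Trace: D -r-> D -p-> D -r-> D
After 3 symbols: D.

D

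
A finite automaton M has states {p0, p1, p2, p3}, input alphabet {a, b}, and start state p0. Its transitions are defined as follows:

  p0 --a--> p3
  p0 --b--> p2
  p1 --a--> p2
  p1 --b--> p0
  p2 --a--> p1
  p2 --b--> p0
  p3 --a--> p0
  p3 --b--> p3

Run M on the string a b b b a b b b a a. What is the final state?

start at p0
read 'a': p0 → p3
read 'b': p3 → p3
read 'b': p3 → p3
read 'b': p3 → p3
read 'a': p3 → p0
read 'b': p0 → p2
read 'b': p2 → p0
read 'b': p0 → p2
read 'a': p2 → p1
read 'a': p1 → p2

p2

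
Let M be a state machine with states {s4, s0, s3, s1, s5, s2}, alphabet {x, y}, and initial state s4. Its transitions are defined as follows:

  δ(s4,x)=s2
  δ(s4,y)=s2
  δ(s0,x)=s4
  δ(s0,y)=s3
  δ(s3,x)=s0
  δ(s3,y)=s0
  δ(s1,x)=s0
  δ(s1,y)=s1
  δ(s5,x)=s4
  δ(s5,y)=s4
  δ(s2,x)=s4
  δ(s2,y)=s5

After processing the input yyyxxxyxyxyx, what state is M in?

s4 → s2 → s5 → s4 → s2 → s4 → s2 → s5 → s4 → s2 → s4 → s2 → s4

s4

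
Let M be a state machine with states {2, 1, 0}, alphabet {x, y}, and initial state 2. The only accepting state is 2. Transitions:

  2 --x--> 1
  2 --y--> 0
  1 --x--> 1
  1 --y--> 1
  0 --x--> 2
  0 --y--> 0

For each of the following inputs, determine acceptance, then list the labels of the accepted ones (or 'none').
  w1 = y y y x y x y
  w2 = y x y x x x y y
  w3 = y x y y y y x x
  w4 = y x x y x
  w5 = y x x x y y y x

w1: 2 → 0 → 0 → 0 → 2 → 0 → 2 → 0  → end 0, rejected
w2: 2 → 0 → 2 → 0 → 2 → 1 → 1 → 1 → 1  → end 1, rejected
w3: 2 → 0 → 2 → 0 → 0 → 0 → 0 → 2 → 1  → end 1, rejected
w4: 2 → 0 → 2 → 1 → 1 → 1  → end 1, rejected
w5: 2 → 0 → 2 → 1 → 1 → 1 → 1 → 1 → 1  → end 1, rejected

none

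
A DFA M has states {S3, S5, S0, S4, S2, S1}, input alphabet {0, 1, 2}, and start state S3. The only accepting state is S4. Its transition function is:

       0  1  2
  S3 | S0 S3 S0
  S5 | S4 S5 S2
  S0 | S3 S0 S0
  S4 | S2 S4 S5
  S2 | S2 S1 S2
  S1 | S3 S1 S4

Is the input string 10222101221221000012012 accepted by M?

Trace: S3 -1-> S3 -0-> S0 -2-> S0 -2-> S0 -2-> S0 -1-> S0 -0-> S3 -1-> S3 -2-> S0 -2-> S0 -1-> S0 -2-> S0 -2-> S0 -1-> S0 -0-> S3 -0-> S0 -0-> S3 -0-> S0 -1-> S0 -2-> S0 -0-> S3 -1-> S3 -2-> S0
End state S0 is not accepting.

No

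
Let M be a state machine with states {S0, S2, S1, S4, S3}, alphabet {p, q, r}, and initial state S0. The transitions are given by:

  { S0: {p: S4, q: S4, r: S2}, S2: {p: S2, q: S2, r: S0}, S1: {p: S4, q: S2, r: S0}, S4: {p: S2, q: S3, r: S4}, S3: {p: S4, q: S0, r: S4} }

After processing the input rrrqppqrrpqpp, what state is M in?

start at S0
read 'r': S0 → S2
read 'r': S2 → S0
read 'r': S0 → S2
read 'q': S2 → S2
read 'p': S2 → S2
read 'p': S2 → S2
read 'q': S2 → S2
read 'r': S2 → S0
read 'r': S0 → S2
read 'p': S2 → S2
read 'q': S2 → S2
read 'p': S2 → S2
read 'p': S2 → S2

S2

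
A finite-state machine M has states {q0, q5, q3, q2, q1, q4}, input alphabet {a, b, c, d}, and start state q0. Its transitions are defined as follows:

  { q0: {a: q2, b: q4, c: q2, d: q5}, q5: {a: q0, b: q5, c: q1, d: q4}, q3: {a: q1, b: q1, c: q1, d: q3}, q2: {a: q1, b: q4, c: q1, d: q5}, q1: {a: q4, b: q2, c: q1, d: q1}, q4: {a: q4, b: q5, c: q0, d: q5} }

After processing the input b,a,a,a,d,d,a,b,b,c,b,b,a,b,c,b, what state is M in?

q2

start at q0
read 'b': q0 → q4
read 'a': q4 → q4
read 'a': q4 → q4
read 'a': q4 → q4
read 'd': q4 → q5
read 'd': q5 → q4
read 'a': q4 → q4
read 'b': q4 → q5
read 'b': q5 → q5
read 'c': q5 → q1
read 'b': q1 → q2
read 'b': q2 → q4
read 'a': q4 → q4
read 'b': q4 → q5
read 'c': q5 → q1
read 'b': q1 → q2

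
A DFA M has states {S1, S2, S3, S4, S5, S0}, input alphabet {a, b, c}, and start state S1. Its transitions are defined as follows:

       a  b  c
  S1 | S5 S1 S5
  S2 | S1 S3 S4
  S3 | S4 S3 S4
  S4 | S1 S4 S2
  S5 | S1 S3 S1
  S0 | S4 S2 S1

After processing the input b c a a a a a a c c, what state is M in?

S5

start at S1
read 'b': S1 → S1
read 'c': S1 → S5
read 'a': S5 → S1
read 'a': S1 → S5
read 'a': S5 → S1
read 'a': S1 → S5
read 'a': S5 → S1
read 'a': S1 → S5
read 'c': S5 → S1
read 'c': S1 → S5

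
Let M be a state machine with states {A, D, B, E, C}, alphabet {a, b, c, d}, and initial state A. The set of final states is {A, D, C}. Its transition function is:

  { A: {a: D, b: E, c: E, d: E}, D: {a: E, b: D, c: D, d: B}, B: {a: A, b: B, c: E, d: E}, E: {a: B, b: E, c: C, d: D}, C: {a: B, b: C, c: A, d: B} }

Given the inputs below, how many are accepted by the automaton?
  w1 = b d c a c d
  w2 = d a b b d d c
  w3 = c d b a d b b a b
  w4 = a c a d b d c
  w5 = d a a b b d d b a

w1: Trace: A -b-> E -d-> D -c-> D -a-> E -c-> C -d-> B  → end B, rejected
w2: Trace: A -d-> E -a-> B -b-> B -b-> B -d-> E -d-> D -c-> D  → end D, accepted
w3: Trace: A -c-> E -d-> D -b-> D -a-> E -d-> D -b-> D -b-> D -a-> E -b-> E  → end E, rejected
w4: Trace: A -a-> D -c-> D -a-> E -d-> D -b-> D -d-> B -c-> E  → end E, rejected
w5: Trace: A -d-> E -a-> B -a-> A -b-> E -b-> E -d-> D -d-> B -b-> B -a-> A  → end A, accepted

2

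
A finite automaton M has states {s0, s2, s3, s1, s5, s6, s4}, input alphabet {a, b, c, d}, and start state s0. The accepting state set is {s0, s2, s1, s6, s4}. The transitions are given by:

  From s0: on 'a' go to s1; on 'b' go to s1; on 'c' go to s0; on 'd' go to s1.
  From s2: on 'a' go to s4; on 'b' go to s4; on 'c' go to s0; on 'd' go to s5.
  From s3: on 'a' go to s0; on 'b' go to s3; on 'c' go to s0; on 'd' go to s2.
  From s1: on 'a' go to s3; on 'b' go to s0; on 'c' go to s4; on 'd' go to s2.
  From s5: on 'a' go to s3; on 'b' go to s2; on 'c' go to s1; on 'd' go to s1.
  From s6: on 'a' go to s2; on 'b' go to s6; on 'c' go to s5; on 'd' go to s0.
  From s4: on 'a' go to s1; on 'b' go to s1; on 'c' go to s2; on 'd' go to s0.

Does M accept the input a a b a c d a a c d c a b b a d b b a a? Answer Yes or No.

s0 → s1 → s3 → s3 → s0 → s0 → s1 → s3 → s0 → s0 → s1 → s4 → s1 → s0 → s1 → s3 → s2 → s4 → s1 → s3 → s0
End state s0 is accepting.

Yes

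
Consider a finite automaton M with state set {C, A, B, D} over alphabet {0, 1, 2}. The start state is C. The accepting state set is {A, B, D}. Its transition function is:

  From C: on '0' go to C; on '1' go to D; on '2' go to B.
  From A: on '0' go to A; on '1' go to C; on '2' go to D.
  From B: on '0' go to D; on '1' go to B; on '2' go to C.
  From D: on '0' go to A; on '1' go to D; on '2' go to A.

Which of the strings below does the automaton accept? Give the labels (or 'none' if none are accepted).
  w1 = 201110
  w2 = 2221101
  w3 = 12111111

w1: Trace: C -2-> B -0-> D -1-> D -1-> D -1-> D -0-> A  → end A, accepted
w2: Trace: C -2-> B -2-> C -2-> B -1-> B -1-> B -0-> D -1-> D  → end D, accepted
w3: Trace: C -1-> D -2-> A -1-> C -1-> D -1-> D -1-> D -1-> D -1-> D  → end D, accepted

w1, w2, w3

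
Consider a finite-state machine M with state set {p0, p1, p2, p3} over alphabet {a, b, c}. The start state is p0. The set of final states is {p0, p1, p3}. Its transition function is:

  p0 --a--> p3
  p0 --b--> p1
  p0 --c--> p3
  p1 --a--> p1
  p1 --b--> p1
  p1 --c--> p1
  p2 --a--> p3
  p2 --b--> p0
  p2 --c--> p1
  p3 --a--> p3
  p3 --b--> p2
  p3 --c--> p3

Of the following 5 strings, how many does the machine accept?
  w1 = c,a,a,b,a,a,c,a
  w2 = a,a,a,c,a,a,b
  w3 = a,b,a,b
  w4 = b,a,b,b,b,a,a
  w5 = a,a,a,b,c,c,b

3

w1: Trace: p0 -c-> p3 -a-> p3 -a-> p3 -b-> p2 -a-> p3 -a-> p3 -c-> p3 -a-> p3  → end p3, accepted
w2: Trace: p0 -a-> p3 -a-> p3 -a-> p3 -c-> p3 -a-> p3 -a-> p3 -b-> p2  → end p2, rejected
w3: Trace: p0 -a-> p3 -b-> p2 -a-> p3 -b-> p2  → end p2, rejected
w4: Trace: p0 -b-> p1 -a-> p1 -b-> p1 -b-> p1 -b-> p1 -a-> p1 -a-> p1  → end p1, accepted
w5: Trace: p0 -a-> p3 -a-> p3 -a-> p3 -b-> p2 -c-> p1 -c-> p1 -b-> p1  → end p1, accepted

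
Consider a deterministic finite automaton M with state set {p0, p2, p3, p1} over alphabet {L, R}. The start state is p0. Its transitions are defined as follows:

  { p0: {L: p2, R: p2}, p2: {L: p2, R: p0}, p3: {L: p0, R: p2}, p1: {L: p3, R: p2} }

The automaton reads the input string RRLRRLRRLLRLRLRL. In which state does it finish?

p2

p0 → p2 → p0 → p2 → p0 → p2 → p2 → p0 → p2 → p2 → p2 → p0 → p2 → p0 → p2 → p0 → p2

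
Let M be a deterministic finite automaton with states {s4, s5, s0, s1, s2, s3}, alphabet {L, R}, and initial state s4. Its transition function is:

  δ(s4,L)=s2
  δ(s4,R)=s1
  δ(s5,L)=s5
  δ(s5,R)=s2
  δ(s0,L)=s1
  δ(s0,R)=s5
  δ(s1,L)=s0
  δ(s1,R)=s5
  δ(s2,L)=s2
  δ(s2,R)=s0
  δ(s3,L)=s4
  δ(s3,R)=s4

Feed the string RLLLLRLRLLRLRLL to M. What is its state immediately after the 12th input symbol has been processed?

s4 → s1 → s0 → s1 → s0 → s1 → s5 → s5 → s2 → s2 → s2 → s0 → s1
After 12 symbols: s1.

s1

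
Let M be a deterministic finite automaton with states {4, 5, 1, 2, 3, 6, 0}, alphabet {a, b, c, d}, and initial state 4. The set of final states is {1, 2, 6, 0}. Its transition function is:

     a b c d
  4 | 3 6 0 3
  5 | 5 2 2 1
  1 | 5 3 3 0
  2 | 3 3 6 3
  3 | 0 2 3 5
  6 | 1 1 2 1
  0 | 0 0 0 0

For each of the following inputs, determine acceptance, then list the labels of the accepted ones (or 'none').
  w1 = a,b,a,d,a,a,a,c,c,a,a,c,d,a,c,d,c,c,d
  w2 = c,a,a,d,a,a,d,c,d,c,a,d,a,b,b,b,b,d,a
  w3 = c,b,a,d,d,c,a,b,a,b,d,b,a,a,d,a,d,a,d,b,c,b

w1:
  start at 4
  read 'a': 4 → 3
  read 'b': 3 → 2
  read 'a': 2 → 3
  read 'd': 3 → 5
  read 'a': 5 → 5
  read 'a': 5 → 5
  read 'a': 5 → 5
  read 'c': 5 → 2
  read 'c': 2 → 6
  read 'a': 6 → 1
  read 'a': 1 → 5
  read 'c': 5 → 2
  read 'd': 2 → 3
  read 'a': 3 → 0
  read 'c': 0 → 0
  read 'd': 0 → 0
  read 'c': 0 → 0
  read 'c': 0 → 0
  read 'd': 0 → 0
  end 0, accepted
w2:
  start at 4
  read 'c': 4 → 0
  read 'a': 0 → 0
  read 'a': 0 → 0
  read 'd': 0 → 0
  read 'a': 0 → 0
  read 'a': 0 → 0
  read 'd': 0 → 0
  read 'c': 0 → 0
  read 'd': 0 → 0
  read 'c': 0 → 0
  read 'a': 0 → 0
  read 'd': 0 → 0
  read 'a': 0 → 0
  read 'b': 0 → 0
  read 'b': 0 → 0
  read 'b': 0 → 0
  read 'b': 0 → 0
  read 'd': 0 → 0
  read 'a': 0 → 0
  end 0, accepted
w3:
  start at 4
  read 'c': 4 → 0
  read 'b': 0 → 0
  read 'a': 0 → 0
  read 'd': 0 → 0
  read 'd': 0 → 0
  read 'c': 0 → 0
  read 'a': 0 → 0
  read 'b': 0 → 0
  read 'a': 0 → 0
  read 'b': 0 → 0
  read 'd': 0 → 0
  read 'b': 0 → 0
  read 'a': 0 → 0
  read 'a': 0 → 0
  read 'd': 0 → 0
  read 'a': 0 → 0
  read 'd': 0 → 0
  read 'a': 0 → 0
  read 'd': 0 → 0
  read 'b': 0 → 0
  read 'c': 0 → 0
  read 'b': 0 → 0
  end 0, accepted

w1, w2, w3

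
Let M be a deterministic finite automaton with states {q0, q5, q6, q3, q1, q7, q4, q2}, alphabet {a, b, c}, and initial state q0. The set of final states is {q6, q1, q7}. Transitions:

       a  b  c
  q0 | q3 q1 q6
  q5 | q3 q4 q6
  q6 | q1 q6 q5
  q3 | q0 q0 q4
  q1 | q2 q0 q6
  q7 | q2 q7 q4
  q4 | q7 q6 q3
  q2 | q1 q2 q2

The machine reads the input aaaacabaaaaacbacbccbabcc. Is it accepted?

Trace: q0 -a-> q3 -a-> q0 -a-> q3 -a-> q0 -c-> q6 -a-> q1 -b-> q0 -a-> q3 -a-> q0 -a-> q3 -a-> q0 -a-> q3 -c-> q4 -b-> q6 -a-> q1 -c-> q6 -b-> q6 -c-> q5 -c-> q6 -b-> q6 -a-> q1 -b-> q0 -c-> q6 -c-> q5
End state q5 is not accepting.

No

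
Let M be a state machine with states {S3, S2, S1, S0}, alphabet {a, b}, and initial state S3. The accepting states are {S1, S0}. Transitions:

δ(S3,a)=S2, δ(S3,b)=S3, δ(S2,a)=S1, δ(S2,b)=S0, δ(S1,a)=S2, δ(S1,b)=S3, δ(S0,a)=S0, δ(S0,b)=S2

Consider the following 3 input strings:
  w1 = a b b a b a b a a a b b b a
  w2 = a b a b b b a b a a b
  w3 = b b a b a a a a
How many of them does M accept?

2

w1: Trace: S3 -a-> S2 -b-> S0 -b-> S2 -a-> S1 -b-> S3 -a-> S2 -b-> S0 -a-> S0 -a-> S0 -a-> S0 -b-> S2 -b-> S0 -b-> S2 -a-> S1  → end S1, accepted
w2: Trace: S3 -a-> S2 -b-> S0 -a-> S0 -b-> S2 -b-> S0 -b-> S2 -a-> S1 -b-> S3 -a-> S2 -a-> S1 -b-> S3  → end S3, rejected
w3: Trace: S3 -b-> S3 -b-> S3 -a-> S2 -b-> S0 -a-> S0 -a-> S0 -a-> S0 -a-> S0  → end S0, accepted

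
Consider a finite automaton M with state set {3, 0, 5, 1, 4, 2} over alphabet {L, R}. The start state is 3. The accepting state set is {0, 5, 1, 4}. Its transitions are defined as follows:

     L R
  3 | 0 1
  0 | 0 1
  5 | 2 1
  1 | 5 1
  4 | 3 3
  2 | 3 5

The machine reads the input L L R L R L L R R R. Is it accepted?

3 → 0 → 0 → 1 → 5 → 1 → 5 → 2 → 5 → 1 → 1
End state 1 is accepting.

Yes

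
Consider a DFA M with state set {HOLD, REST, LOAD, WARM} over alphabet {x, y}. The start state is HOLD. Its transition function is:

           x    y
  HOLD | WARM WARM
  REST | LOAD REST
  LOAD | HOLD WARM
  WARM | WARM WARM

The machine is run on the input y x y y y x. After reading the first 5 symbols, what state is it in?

WARM

start at HOLD
read 'y': HOLD → WARM
read 'x': WARM → WARM
read 'y': WARM → WARM
read 'y': WARM → WARM
read 'y': WARM → WARM
After 5 symbols: WARM.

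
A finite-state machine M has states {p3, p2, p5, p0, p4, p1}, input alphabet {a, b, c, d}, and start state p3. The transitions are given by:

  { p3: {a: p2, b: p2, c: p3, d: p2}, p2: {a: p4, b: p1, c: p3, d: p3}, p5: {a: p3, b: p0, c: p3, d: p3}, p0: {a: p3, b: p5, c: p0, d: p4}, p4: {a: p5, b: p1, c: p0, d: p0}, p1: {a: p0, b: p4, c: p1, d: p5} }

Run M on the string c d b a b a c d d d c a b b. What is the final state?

start at p3
read 'c': p3 → p3
read 'd': p3 → p2
read 'b': p2 → p1
read 'a': p1 → p0
read 'b': p0 → p5
read 'a': p5 → p3
read 'c': p3 → p3
read 'd': p3 → p2
read 'd': p2 → p3
read 'd': p3 → p2
read 'c': p2 → p3
read 'a': p3 → p2
read 'b': p2 → p1
read 'b': p1 → p4

p4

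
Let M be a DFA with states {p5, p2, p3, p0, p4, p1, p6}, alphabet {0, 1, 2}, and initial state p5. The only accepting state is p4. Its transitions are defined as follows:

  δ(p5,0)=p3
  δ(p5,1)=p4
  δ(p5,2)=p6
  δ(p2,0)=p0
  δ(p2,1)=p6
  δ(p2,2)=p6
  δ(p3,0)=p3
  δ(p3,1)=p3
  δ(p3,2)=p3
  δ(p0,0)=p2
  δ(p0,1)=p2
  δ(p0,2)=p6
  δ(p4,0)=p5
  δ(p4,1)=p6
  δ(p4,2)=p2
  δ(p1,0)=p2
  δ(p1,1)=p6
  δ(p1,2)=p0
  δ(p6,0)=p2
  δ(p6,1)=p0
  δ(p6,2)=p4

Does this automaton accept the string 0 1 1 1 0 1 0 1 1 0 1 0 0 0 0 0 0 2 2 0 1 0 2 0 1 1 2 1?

Trace: p5 -0-> p3 -1-> p3 -1-> p3 -1-> p3 -0-> p3 -1-> p3 -0-> p3 -1-> p3 -1-> p3 -0-> p3 -1-> p3 -0-> p3 -0-> p3 -0-> p3 -0-> p3 -0-> p3 -0-> p3 -2-> p3 -2-> p3 -0-> p3 -1-> p3 -0-> p3 -2-> p3 -0-> p3 -1-> p3 -1-> p3 -2-> p3 -1-> p3
End state p3 is not accepting.

No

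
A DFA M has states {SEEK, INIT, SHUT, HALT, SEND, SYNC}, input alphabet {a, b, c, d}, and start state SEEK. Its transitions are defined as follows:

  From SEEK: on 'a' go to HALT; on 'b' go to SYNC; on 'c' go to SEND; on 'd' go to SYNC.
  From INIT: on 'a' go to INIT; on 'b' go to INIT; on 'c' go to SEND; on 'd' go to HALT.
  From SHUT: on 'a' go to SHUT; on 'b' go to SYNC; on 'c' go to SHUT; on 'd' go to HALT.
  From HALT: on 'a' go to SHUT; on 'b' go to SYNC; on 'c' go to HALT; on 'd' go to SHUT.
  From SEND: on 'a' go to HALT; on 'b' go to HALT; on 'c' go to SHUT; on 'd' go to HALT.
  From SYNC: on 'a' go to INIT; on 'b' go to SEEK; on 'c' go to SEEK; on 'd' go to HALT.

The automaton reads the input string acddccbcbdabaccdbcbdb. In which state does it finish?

Trace: SEEK -a-> HALT -c-> HALT -d-> SHUT -d-> HALT -c-> HALT -c-> HALT -b-> SYNC -c-> SEEK -b-> SYNC -d-> HALT -a-> SHUT -b-> SYNC -a-> INIT -c-> SEND -c-> SHUT -d-> HALT -b-> SYNC -c-> SEEK -b-> SYNC -d-> HALT -b-> SYNC

SYNC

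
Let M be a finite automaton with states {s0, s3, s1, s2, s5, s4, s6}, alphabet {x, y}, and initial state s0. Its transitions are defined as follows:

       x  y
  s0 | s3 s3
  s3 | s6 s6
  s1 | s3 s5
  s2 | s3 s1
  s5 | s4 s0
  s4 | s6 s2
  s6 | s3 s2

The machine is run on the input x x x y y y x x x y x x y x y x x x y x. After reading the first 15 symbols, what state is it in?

s6

Trace: s0 -x-> s3 -x-> s6 -x-> s3 -y-> s6 -y-> s2 -y-> s1 -x-> s3 -x-> s6 -x-> s3 -y-> s6 -x-> s3 -x-> s6 -y-> s2 -x-> s3 -y-> s6
After 15 symbols: s6.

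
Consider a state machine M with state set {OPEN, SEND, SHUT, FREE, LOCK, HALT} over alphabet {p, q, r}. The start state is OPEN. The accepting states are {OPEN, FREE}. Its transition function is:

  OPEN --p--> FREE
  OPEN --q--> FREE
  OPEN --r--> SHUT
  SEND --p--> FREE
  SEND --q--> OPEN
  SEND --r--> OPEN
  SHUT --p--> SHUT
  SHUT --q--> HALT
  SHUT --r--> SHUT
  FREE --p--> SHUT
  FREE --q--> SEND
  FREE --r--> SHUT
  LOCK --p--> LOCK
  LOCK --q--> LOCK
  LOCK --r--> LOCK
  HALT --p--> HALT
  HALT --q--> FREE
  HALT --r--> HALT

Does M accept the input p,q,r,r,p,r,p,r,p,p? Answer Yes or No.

OPEN → FREE → SEND → OPEN → SHUT → SHUT → SHUT → SHUT → SHUT → SHUT → SHUT
End state SHUT is not accepting.

No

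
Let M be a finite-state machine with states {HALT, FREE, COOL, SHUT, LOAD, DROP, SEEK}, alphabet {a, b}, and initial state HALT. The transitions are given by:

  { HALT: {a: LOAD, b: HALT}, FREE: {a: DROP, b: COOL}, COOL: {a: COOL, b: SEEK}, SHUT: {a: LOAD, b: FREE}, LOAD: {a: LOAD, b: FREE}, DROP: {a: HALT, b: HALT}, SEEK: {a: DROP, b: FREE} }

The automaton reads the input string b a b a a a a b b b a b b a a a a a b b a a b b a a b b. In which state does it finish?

HALT → HALT → LOAD → FREE → DROP → HALT → LOAD → LOAD → FREE → COOL → SEEK → DROP → HALT → HALT → LOAD → LOAD → LOAD → LOAD → LOAD → FREE → COOL → COOL → COOL → SEEK → FREE → DROP → HALT → HALT → HALT

HALT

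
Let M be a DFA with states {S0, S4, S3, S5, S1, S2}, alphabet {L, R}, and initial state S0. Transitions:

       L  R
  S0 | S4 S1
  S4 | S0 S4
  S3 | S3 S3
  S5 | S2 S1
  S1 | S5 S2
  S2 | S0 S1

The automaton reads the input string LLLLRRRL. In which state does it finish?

start at S0
read 'L': S0 → S4
read 'L': S4 → S0
read 'L': S0 → S4
read 'L': S4 → S0
read 'R': S0 → S1
read 'R': S1 → S2
read 'R': S2 → S1
read 'L': S1 → S5

S5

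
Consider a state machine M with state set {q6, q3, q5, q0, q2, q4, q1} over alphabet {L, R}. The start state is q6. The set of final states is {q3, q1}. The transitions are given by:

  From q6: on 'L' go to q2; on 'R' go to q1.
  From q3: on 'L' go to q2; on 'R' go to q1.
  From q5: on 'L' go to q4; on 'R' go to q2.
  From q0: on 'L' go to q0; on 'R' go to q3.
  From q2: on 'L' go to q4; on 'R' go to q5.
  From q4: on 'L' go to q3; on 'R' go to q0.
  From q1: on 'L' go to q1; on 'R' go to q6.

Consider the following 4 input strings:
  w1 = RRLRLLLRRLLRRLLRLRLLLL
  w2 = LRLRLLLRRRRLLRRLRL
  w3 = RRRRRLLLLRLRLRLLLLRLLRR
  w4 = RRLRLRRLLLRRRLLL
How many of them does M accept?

2

w1: q6 → q1 → q6 → q2 → q5 → q4 → q3 → q2 → q5 → q2 → q4 → q3 → q1 → q6 → q2 → q4 → q0 → q0 → q3 → q2 → q4 → q3 → q2  → end q2, rejected
w2: q6 → q2 → q5 → q4 → q0 → q0 → q0 → q0 → q3 → q1 → q6 → q1 → q1 → q1 → q6 → q1 → q1 → q6 → q2  → end q2, rejected
w3: q6 → q1 → q6 → q1 → q6 → q1 → q1 → q1 → q1 → q1 → q6 → q2 → q5 → q4 → q0 → q0 → q0 → q0 → q0 → q3 → q2 → q4 → q0 → q3  → end q3, accepted
w4: q6 → q1 → q6 → q2 → q5 → q4 → q0 → q3 → q2 → q4 → q3 → q1 → q6 → q1 → q1 → q1 → q1  → end q1, accepted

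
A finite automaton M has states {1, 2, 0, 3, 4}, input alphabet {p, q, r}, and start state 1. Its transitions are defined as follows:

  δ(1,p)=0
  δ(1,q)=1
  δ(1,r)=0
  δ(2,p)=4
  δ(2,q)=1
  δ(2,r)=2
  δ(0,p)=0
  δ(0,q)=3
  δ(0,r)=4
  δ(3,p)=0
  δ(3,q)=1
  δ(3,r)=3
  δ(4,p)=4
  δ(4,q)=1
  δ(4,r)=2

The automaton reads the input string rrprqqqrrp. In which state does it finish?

4

1 → 0 → 4 → 4 → 2 → 1 → 1 → 1 → 0 → 4 → 4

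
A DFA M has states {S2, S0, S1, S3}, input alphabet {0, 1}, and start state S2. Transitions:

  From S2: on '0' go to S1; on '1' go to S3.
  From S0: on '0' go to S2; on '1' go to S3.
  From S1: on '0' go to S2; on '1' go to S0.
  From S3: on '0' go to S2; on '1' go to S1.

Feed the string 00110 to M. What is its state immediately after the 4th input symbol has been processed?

S2 → S1 → S2 → S3 → S1
After 4 symbols: S1.

S1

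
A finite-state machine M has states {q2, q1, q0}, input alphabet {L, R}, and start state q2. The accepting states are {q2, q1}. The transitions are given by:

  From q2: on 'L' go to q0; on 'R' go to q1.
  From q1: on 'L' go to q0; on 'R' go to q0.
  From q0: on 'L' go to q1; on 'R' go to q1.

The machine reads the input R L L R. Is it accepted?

No

q2 → q1 → q0 → q1 → q0
End state q0 is not accepting.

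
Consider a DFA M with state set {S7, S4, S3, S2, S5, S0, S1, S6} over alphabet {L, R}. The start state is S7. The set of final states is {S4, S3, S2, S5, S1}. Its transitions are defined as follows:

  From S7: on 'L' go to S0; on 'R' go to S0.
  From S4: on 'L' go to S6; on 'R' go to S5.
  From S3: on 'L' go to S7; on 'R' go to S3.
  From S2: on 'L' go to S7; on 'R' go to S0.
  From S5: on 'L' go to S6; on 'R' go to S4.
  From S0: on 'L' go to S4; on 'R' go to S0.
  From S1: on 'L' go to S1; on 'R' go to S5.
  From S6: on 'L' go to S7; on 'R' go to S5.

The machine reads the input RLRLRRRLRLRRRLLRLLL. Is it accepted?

No

S7 → S0 → S4 → S5 → S6 → S5 → S4 → S5 → S6 → S5 → S6 → S5 → S4 → S5 → S6 → S7 → S0 → S4 → S6 → S7
End state S7 is not accepting.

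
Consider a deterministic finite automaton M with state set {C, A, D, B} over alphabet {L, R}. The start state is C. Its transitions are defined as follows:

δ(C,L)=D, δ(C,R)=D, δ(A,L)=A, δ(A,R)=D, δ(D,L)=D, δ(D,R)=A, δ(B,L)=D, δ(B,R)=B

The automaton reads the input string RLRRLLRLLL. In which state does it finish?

A

start at C
read 'R': C → D
read 'L': D → D
read 'R': D → A
read 'R': A → D
read 'L': D → D
read 'L': D → D
read 'R': D → A
read 'L': A → A
read 'L': A → A
read 'L': A → A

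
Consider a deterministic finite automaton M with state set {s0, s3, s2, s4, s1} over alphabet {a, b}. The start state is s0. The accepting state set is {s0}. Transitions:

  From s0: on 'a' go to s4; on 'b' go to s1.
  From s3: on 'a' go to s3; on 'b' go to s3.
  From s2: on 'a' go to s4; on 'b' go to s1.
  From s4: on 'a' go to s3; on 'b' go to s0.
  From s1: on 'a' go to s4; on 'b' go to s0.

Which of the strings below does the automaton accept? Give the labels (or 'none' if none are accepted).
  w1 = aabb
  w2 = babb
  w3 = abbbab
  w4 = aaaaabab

w1:
  start at s0
  read 'a': s0 → s4
  read 'a': s4 → s3
  read 'b': s3 → s3
  read 'b': s3 → s3
  end s3, rejected
w2:
  start at s0
  read 'b': s0 → s1
  read 'a': s1 → s4
  read 'b': s4 → s0
  read 'b': s0 → s1
  end s1, rejected
w3:
  start at s0
  read 'a': s0 → s4
  read 'b': s4 → s0
  read 'b': s0 → s1
  read 'b': s1 → s0
  read 'a': s0 → s4
  read 'b': s4 → s0
  end s0, accepted
w4:
  start at s0
  read 'a': s0 → s4
  read 'a': s4 → s3
  read 'a': s3 → s3
  read 'a': s3 → s3
  read 'a': s3 → s3
  read 'b': s3 → s3
  read 'a': s3 → s3
  read 'b': s3 → s3
  end s3, rejected

w3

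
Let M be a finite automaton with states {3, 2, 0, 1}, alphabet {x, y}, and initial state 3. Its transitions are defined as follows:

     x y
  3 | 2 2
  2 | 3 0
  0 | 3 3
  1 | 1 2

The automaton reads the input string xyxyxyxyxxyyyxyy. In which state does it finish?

0

3 → 2 → 0 → 3 → 2 → 3 → 2 → 3 → 2 → 3 → 2 → 0 → 3 → 2 → 3 → 2 → 0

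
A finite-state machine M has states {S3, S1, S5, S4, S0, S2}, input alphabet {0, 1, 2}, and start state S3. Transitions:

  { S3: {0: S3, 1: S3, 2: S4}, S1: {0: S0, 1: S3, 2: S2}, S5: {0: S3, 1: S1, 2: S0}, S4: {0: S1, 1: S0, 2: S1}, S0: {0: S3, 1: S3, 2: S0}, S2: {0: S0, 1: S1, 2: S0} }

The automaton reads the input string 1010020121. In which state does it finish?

S0

S3 → S3 → S3 → S3 → S3 → S3 → S4 → S1 → S3 → S4 → S0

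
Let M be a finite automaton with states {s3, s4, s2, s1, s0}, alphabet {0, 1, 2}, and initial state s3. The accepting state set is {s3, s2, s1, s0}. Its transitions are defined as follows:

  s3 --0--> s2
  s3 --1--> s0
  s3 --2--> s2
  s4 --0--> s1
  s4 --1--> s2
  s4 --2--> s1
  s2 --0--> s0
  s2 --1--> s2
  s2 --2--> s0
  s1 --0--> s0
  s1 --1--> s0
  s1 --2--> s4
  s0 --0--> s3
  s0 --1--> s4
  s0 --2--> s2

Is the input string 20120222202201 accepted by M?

s3 → s2 → s0 → s4 → s1 → s0 → s2 → s0 → s2 → s0 → s3 → s2 → s0 → s3 → s0
End state s0 is accepting.

Yes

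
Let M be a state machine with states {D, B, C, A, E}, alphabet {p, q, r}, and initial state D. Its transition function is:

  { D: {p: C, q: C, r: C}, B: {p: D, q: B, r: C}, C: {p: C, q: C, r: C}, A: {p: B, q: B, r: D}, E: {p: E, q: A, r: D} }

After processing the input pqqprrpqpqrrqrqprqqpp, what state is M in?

C

D → C → C → C → C → C → C → C → C → C → C → C → C → C → C → C → C → C → C → C → C → C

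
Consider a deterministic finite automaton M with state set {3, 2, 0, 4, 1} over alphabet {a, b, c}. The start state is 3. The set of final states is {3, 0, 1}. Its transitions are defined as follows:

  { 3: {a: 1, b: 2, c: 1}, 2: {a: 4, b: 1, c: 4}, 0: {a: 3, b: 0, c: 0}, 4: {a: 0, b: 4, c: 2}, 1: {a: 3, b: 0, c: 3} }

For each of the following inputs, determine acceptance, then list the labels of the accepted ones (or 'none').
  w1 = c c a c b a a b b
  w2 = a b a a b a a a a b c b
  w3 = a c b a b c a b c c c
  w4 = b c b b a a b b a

w1, w2, w4

w1: 3 → 1 → 3 → 1 → 3 → 2 → 4 → 0 → 0 → 0  → end 0, accepted
w2: 3 → 1 → 0 → 3 → 1 → 0 → 3 → 1 → 3 → 1 → 0 → 0 → 0  → end 0, accepted
w3: 3 → 1 → 3 → 2 → 4 → 4 → 2 → 4 → 4 → 2 → 4 → 2  → end 2, rejected
w4: 3 → 2 → 4 → 4 → 4 → 0 → 3 → 2 → 1 → 3  → end 3, accepted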